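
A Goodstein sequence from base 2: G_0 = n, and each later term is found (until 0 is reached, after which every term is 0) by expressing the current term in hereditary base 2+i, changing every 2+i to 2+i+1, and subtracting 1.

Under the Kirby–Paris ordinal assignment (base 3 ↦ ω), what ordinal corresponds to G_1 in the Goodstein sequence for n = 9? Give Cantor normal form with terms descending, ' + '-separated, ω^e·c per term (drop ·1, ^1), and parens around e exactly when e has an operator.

G_0=9  [base 2] 2^(2 + 1) + 1  →[2↦3]→  3^(3 + 1) + 1 = 82  −1 ⇒ G_1=81
G_1=81  [base 3] 3^(3 + 1)  →[3↦4]→  4^(4 + 1) = 1024  −1 ⇒ G_2=1023

ω^(ω + 1)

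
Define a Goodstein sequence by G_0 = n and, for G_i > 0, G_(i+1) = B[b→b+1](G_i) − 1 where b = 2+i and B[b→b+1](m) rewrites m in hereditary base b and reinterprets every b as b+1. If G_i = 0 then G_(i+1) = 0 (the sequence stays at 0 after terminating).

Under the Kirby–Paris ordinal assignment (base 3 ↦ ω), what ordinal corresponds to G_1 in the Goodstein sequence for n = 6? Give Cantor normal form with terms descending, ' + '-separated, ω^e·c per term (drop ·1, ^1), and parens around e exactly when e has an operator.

ω^ω + 2

6 —HB2→ 2^2 + 2 —bump→ 3^3 + 3 = 30 —(−1)→ 29
29 —HB3→ 3^3 + 2 —bump→ 4^4 + 2 = 258 —(−1)→ 257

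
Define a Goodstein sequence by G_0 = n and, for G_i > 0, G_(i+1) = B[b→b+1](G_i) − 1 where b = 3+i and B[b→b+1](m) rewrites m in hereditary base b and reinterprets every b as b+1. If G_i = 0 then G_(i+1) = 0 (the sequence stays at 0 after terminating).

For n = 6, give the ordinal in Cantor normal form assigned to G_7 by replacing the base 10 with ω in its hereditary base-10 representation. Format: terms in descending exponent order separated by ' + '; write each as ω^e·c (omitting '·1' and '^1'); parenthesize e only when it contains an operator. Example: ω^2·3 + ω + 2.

6 —HB3→ 2·3 —bump→ 2·4 = 8 —(−1)→ 7
7 —HB4→ 4 + 3 —bump→ 5 + 3 = 8 —(−1)→ 7
7 —HB5→ 5 + 2 —bump→ 6 + 2 = 8 —(−1)→ 7
7 —HB6→ 6 + 1 —bump→ 7 + 1 = 8 —(−1)→ 7
7 —HB7→ 7 —bump→ 8 = 8 —(−1)→ 7
7 —HB8→ 7 —bump→ 7 = 7 —(−1)→ 6
6 —HB9→ 6 —bump→ 6 = 6 —(−1)→ 5

5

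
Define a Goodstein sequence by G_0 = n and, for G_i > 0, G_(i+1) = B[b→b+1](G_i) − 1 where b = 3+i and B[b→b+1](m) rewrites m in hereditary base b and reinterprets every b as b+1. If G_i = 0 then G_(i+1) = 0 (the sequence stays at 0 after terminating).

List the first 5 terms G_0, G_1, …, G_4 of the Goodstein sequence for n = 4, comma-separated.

i=0: 4 = 3 + 1 (b=3); 3→4: 4 + 1 = 5; 5−1 = 4
i=1: 4 = 4 (b=4); 4→5: 5 = 5; 5−1 = 4
i=2: 4 = 4 (b=5); 5→6: 4 = 4; 4−1 = 3
i=3: 3 = 3 (b=6); 6→7: 3 = 3; 3−1 = 2

4, 4, 4, 3, 2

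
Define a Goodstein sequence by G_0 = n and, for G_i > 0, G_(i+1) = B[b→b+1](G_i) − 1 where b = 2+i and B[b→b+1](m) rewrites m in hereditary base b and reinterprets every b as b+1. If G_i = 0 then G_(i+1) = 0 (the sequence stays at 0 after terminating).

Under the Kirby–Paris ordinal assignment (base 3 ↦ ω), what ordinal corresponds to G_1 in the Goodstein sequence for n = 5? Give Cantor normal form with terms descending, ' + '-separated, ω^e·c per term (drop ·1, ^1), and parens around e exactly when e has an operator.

(0) 5|_2 = 2^2 + 1 ↦ 3^3 + 1|_3 = 28 ⇒ 27
(1) 27|_3 = 3^3 ↦ 4^4|_4 = 256 ⇒ 255

ω^ω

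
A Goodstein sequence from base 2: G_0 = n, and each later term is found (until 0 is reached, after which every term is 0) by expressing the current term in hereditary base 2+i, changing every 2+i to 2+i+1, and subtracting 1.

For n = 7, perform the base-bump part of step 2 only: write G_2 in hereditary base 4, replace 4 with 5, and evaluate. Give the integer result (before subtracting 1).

7 —HB2→ 2^2 + 2 + 1 —bump→ 3^3 + 3 + 1 = 31 —(−1)→ 30
30 —HB3→ 3^3 + 3 —bump→ 4^4 + 4 = 260 —(−1)→ 259

3128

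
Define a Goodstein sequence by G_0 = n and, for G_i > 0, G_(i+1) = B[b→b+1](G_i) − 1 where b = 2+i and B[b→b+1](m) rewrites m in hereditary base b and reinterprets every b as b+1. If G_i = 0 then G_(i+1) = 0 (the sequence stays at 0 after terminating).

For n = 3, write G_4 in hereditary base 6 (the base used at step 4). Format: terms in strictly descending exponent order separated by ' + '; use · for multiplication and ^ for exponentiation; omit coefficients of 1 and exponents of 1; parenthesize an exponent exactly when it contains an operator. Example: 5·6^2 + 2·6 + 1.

1

(0) 3|_2 = 2 + 1 ↦ 3 + 1|_3 = 4 ⇒ 3
(1) 3|_3 = 3 ↦ 4|_4 = 4 ⇒ 3
(2) 3|_4 = 3 ↦ 3|_5 = 3 ⇒ 2
(3) 2|_5 = 2 ↦ 2|_6 = 2 ⇒ 1
(4) 1|_6 = 1 ↦ 1|_7 = 1 ⇒ 0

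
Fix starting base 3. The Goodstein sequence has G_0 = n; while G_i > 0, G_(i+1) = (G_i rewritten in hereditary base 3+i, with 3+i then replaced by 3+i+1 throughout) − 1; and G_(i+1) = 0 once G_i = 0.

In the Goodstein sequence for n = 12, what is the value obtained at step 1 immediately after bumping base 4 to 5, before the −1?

28

(0) 12|_3 = 3^2 + 3 ↦ 4^2 + 4|_4 = 20 ⇒ 19
(1) 19|_4 = 4^2 + 3 ↦ 5^2 + 3|_5 = 28 ⇒ 27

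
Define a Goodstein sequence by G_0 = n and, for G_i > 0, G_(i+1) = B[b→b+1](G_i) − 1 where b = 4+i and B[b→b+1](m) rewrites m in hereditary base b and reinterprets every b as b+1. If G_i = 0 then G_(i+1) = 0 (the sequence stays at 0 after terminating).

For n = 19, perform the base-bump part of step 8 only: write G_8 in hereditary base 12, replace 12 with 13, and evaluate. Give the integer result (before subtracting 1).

[0] 19 ≡ 4^2 + 3 (base 4). Lift 5: 28. −1: 27.
[1] 27 ≡ 5^2 + 2 (base 5). Lift 6: 38. −1: 37.
[2] 37 ≡ 6^2 + 1 (base 6). Lift 7: 50. −1: 49.
[3] 49 ≡ 7^2 (base 7). Lift 8: 64. −1: 63.
[4] 63 ≡ 7·8 + 7 (base 8). Lift 9: 70. −1: 69.
[5] 69 ≡ 7·9 + 6 (base 9). Lift 10: 76. −1: 75.
[6] 75 ≡ 7·10 + 5 (base 10). Lift 11: 82. −1: 81.
[7] 81 ≡ 7·11 + 4 (base 11). Lift 12: 88. −1: 87.
[8] 87 ≡ 7·12 + 3 (base 12). Lift 13: 94. −1: 93.

94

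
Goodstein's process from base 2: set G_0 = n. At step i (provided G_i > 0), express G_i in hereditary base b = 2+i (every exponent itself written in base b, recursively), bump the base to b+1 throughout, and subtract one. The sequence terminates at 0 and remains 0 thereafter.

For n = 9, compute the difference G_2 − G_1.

G_0 = 9. HB_2(9) = 2^(2 + 1) + 1. Bump = 82. G_1 = 81.
G_1 = 81. HB_3(81) = 3^(3 + 1). Bump = 1024. G_2 = 1023.

942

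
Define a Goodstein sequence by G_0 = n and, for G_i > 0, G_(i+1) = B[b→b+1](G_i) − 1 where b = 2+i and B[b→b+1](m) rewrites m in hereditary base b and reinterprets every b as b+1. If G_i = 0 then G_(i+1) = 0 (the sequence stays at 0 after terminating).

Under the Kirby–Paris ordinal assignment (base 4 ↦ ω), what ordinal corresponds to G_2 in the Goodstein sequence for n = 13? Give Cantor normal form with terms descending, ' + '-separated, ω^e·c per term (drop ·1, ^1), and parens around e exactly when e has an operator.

ω^(ω + 1) + ω^3·3 + ω^2·3 + ω·3 + 3

G_0=13  [base 2] 2^(2 + 1) + 2^2 + 1  →[2↦3]→  3^(3 + 1) + 3^3 + 1 = 109  −1 ⇒ G_1=108
G_1=108  [base 3] 3^(3 + 1) + 3^3  →[3↦4]→  4^(4 + 1) + 4^4 = 1280  −1 ⇒ G_2=1279
G_2=1279  [base 4] 4^(4 + 1) + 3·4^3 + 3·4^2 + 3·4 + 3  →[4↦5]→  5^(5 + 1) + 3·5^3 + 3·5^2 + 3·5 + 3 = 16093  −1 ⇒ G_3=16092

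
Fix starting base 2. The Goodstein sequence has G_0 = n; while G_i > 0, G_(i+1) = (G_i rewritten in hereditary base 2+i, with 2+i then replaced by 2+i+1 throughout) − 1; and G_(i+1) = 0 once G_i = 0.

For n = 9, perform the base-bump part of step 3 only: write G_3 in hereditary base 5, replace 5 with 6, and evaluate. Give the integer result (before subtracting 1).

step 0: 9 = 2^(2 + 1) + 1; sub 3 for 2: 3^(3 + 1) + 1; = 82; G_1 = 82−1 = 81
step 1: 81 = 3^(3 + 1); sub 4 for 3: 4^(4 + 1); = 1024; G_2 = 1024−1 = 1023
step 2: 1023 = 3·4^4 + 3·4^3 + 3·4^2 + 3·4 + 3; sub 5 for 4: 3·5^5 + 3·5^3 + 3·5^2 + 3·5 + 3; = 9843; G_3 = 9843−1 = 9842
step 3: 9842 = 3·5^5 + 3·5^3 + 3·5^2 + 3·5 + 2; sub 6 for 5: 3·6^6 + 3·6^3 + 3·6^2 + 3·6 + 2; = 140744; G_4 = 140744−1 = 140743

140744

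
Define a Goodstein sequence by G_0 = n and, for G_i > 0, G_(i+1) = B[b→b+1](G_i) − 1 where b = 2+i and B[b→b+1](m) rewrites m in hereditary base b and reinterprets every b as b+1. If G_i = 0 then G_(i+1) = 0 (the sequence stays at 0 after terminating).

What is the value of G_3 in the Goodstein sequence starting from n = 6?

G_0=6  [base 2] 2^2 + 2  →[2↦3]→  3^3 + 3 = 30  −1 ⇒ G_1=29
G_1=29  [base 3] 3^3 + 2  →[3↦4]→  4^4 + 2 = 258  −1 ⇒ G_2=257
G_2=257  [base 4] 4^4 + 1  →[4↦5]→  5^5 + 1 = 3126  −1 ⇒ G_3=3125

3125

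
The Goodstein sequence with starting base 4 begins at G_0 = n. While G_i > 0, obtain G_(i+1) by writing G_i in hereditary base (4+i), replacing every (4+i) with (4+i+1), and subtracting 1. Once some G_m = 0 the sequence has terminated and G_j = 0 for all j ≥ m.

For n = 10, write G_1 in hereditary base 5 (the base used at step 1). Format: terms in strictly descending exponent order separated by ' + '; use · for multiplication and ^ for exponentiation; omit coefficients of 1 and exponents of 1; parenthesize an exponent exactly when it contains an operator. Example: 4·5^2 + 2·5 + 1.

2·5 + 1

G_0=10  [base 4] 2·4 + 2  →[4↦5]→  2·5 + 2 = 12  −1 ⇒ G_1=11
G_1=11  [base 5] 2·5 + 1  →[5↦6]→  2·6 + 1 = 13  −1 ⇒ G_2=12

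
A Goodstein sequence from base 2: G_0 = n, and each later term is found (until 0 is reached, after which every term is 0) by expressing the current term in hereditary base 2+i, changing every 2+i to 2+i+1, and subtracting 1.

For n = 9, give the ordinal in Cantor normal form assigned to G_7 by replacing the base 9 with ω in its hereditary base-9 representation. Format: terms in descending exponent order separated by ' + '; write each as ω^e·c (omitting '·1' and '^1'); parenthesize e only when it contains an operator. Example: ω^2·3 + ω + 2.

ω^ω·3 + ω^3·3 + ω^2·3 + ω·2 + 6

step 0: 9 = 2^(2 + 1) + 1; sub 3 for 2: 3^(3 + 1) + 1; = 82; G_1 = 82−1 = 81
step 1: 81 = 3^(3 + 1); sub 4 for 3: 4^(4 + 1); = 1024; G_2 = 1024−1 = 1023
step 2: 1023 = 3·4^4 + 3·4^3 + 3·4^2 + 3·4 + 3; sub 5 for 4: 3·5^5 + 3·5^3 + 3·5^2 + 3·5 + 3; = 9843; G_3 = 9843−1 = 9842
step 3: 9842 = 3·5^5 + 3·5^3 + 3·5^2 + 3·5 + 2; sub 6 for 5: 3·6^6 + 3·6^3 + 3·6^2 + 3·6 + 2; = 140744; G_4 = 140744−1 = 140743
step 4: 140743 = 3·6^6 + 3·6^3 + 3·6^2 + 3·6 + 1; sub 7 for 6: 3·7^7 + 3·7^3 + 3·7^2 + 3·7 + 1; = 2471827; G_5 = 2471827−1 = 2471826
step 5: 2471826 = 3·7^7 + 3·7^3 + 3·7^2 + 3·7; sub 8 for 7: 3·8^8 + 3·8^3 + 3·8^2 + 3·8; = 50333400; G_6 = 50333400−1 = 50333399
step 6: 50333399 = 3·8^8 + 3·8^3 + 3·8^2 + 2·8 + 7; sub 9 for 8: 3·9^9 + 3·9^3 + 3·9^2 + 2·9 + 7; = 1162263922; G_7 = 1162263922−1 = 1162263921
step 7: 1162263921 = 3·9^9 + 3·9^3 + 3·9^2 + 2·9 + 6; sub 10 for 9: 3·10^10 + 3·10^3 + 3·10^2 + 2·10 + 6; = 30000003326; G_8 = 30000003326−1 = 30000003325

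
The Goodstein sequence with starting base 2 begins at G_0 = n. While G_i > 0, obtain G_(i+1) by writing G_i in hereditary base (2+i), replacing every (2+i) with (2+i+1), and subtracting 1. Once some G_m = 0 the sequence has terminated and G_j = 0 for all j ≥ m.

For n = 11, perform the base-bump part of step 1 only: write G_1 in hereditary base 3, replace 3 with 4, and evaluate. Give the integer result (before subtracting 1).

1028

G_0 = 11. HB_2(11) = 2^(2 + 1) + 2 + 1. Bump = 85. G_1 = 84.
G_1 = 84. HB_3(84) = 3^(3 + 1) + 3. Bump = 1028. G_2 = 1027.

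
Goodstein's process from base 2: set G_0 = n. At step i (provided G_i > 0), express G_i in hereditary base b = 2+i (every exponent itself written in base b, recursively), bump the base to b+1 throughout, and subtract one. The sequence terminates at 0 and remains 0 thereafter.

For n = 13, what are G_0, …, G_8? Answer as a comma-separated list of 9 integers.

G_0 = 13. HB_2(13) = 2^(2 + 1) + 2^2 + 1. Bump = 109. G_1 = 108.
G_1 = 108. HB_3(108) = 3^(3 + 1) + 3^3. Bump = 1280. G_2 = 1279.
G_2 = 1279. HB_4(1279) = 4^(4 + 1) + 3·4^3 + 3·4^2 + 3·4 + 3. Bump = 16093. G_3 = 16092.
G_3 = 16092. HB_5(16092) = 5^(5 + 1) + 3·5^3 + 3·5^2 + 3·5 + 2. Bump = 280712. G_4 = 280711.
G_4 = 280711. HB_6(280711) = 6^(6 + 1) + 3·6^3 + 3·6^2 + 3·6 + 1. Bump = 5765999. G_5 = 5765998.
G_5 = 5765998. HB_7(5765998) = 7^(7 + 1) + 3·7^3 + 3·7^2 + 3·7. Bump = 134219480. G_6 = 134219479.
G_6 = 134219479. HB_8(134219479) = 8^(8 + 1) + 3·8^3 + 3·8^2 + 2·8 + 7. Bump = 3486786856. G_7 = 3486786855.
G_7 = 3486786855. HB_9(3486786855) = 9^(9 + 1) + 3·9^3 + 3·9^2 + 2·9 + 6. Bump = 100000003326. G_8 = 100000003325.

13, 108, 1279, 16092, 280711, 5765998, 134219479, 3486786855, 100000003325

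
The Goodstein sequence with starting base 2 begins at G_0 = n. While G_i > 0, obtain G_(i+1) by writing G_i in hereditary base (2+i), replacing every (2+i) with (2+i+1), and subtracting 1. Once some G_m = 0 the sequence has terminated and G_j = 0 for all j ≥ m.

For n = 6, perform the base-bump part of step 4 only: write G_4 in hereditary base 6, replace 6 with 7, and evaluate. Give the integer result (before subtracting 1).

98040

[0] 6 ≡ 2^2 + 2 (base 2). Lift 3: 30. −1: 29.
[1] 29 ≡ 3^3 + 2 (base 3). Lift 4: 258. −1: 257.
[2] 257 ≡ 4^4 + 1 (base 4). Lift 5: 3126. −1: 3125.
[3] 3125 ≡ 5^5 (base 5). Lift 6: 46656. −1: 46655.
[4] 46655 ≡ 5·6^5 + 5·6^4 + 5·6^3 + 5·6^2 + 5·6 + 5 (base 6). Lift 7: 98040. −1: 98039.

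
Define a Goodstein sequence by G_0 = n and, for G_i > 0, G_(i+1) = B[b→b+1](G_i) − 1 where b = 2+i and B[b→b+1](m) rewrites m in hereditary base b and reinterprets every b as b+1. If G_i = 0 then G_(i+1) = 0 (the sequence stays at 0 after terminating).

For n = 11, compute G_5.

5764801

step 0: 11 = 2^(2 + 1) + 2 + 1; sub 3 for 2: 3^(3 + 1) + 3 + 1; = 85; G_1 = 85−1 = 84
step 1: 84 = 3^(3 + 1) + 3; sub 4 for 3: 4^(4 + 1) + 4; = 1028; G_2 = 1028−1 = 1027
step 2: 1027 = 4^(4 + 1) + 3; sub 5 for 4: 5^(5 + 1) + 3; = 15628; G_3 = 15628−1 = 15627
step 3: 15627 = 5^(5 + 1) + 2; sub 6 for 5: 6^(6 + 1) + 2; = 279938; G_4 = 279938−1 = 279937
step 4: 279937 = 6^(6 + 1) + 1; sub 7 for 6: 7^(7 + 1) + 1; = 5764802; G_5 = 5764802−1 = 5764801
step 5: 5764801 = 7^(7 + 1); sub 8 for 7: 8^(8 + 1); = 134217728; G_6 = 134217728−1 = 134217727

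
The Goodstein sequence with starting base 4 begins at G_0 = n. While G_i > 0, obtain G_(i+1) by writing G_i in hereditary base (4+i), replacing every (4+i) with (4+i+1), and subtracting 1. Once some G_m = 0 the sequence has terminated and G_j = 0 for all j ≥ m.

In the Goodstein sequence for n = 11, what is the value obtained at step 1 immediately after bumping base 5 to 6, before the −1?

base 4: 11 = 2·4 + 3; at 5: 2·5 + 3 = 13; next = 12
base 5: 12 = 2·5 + 2; at 6: 2·6 + 2 = 14; next = 13

14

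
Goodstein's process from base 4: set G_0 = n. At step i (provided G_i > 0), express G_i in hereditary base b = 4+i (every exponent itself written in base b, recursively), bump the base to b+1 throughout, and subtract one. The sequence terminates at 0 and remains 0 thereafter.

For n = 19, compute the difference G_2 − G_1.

10

(0) 19|_4 = 4^2 + 3 ↦ 5^2 + 3|_5 = 28 ⇒ 27
(1) 27|_5 = 5^2 + 2 ↦ 6^2 + 2|_6 = 38 ⇒ 37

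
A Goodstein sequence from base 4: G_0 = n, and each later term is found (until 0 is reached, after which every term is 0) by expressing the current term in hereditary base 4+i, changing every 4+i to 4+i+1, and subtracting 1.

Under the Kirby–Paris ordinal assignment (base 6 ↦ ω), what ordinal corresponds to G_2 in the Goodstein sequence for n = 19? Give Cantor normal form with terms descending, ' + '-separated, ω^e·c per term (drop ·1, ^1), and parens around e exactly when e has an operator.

ω^2 + 1

(0) 19|_4 = 4^2 + 3 ↦ 5^2 + 3|_5 = 28 ⇒ 27
(1) 27|_5 = 5^2 + 2 ↦ 6^2 + 2|_6 = 38 ⇒ 37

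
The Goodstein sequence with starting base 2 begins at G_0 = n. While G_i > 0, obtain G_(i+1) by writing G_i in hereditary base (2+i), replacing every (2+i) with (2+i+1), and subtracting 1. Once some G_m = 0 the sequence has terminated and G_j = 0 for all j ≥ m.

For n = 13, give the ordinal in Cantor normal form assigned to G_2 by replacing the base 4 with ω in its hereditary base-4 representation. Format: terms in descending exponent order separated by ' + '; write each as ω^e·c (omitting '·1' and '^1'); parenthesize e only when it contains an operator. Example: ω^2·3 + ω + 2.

ω^(ω + 1) + ω^3·3 + ω^2·3 + ω·3 + 3

[0] 13 ≡ 2^(2 + 1) + 2^2 + 1 (base 2). Lift 3: 109. −1: 108.
[1] 108 ≡ 3^(3 + 1) + 3^3 (base 3). Lift 4: 1280. −1: 1279.
[2] 1279 ≡ 4^(4 + 1) + 3·4^3 + 3·4^2 + 3·4 + 3 (base 4). Lift 5: 16093. −1: 16092.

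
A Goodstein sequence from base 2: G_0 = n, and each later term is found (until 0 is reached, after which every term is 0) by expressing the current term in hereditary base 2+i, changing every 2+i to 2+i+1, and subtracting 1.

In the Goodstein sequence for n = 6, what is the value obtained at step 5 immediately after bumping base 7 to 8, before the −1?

6 —HB2→ 2^2 + 2 —bump→ 3^3 + 3 = 30 —(−1)→ 29
29 —HB3→ 3^3 + 2 —bump→ 4^4 + 2 = 258 —(−1)→ 257
257 —HB4→ 4^4 + 1 —bump→ 5^5 + 1 = 3126 —(−1)→ 3125
3125 —HB5→ 5^5 —bump→ 6^6 = 46656 —(−1)→ 46655
46655 —HB6→ 5·6^5 + 5·6^4 + 5·6^3 + 5·6^2 + 5·6 + 5 —bump→ 5·7^5 + 5·7^4 + 5·7^3 + 5·7^2 + 5·7 + 5 = 98040 —(−1)→ 98039
98039 —HB7→ 5·7^5 + 5·7^4 + 5·7^3 + 5·7^2 + 5·7 + 4 —bump→ 5·8^5 + 5·8^4 + 5·8^3 + 5·8^2 + 5·8 + 4 = 187244 —(−1)→ 187243

187244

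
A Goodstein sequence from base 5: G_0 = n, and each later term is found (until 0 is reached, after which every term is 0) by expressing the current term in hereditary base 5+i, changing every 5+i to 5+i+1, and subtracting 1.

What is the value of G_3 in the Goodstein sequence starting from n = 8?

8

step 0: 8 = 5 + 3; sub 6 for 5: 6 + 3; = 9; G_1 = 9−1 = 8
step 1: 8 = 6 + 2; sub 7 for 6: 7 + 2; = 9; G_2 = 9−1 = 8
step 2: 8 = 7 + 1; sub 8 for 7: 8 + 1; = 9; G_3 = 9−1 = 8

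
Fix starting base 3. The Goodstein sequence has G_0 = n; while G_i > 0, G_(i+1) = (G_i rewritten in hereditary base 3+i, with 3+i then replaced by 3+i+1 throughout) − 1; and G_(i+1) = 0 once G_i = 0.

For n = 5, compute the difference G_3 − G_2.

0

G_0 = 5. HB_3(5) = 3 + 2. Bump = 6. G_1 = 5.
G_1 = 5. HB_4(5) = 4 + 1. Bump = 6. G_2 = 5.
G_2 = 5. HB_5(5) = 5. Bump = 6. G_3 = 5.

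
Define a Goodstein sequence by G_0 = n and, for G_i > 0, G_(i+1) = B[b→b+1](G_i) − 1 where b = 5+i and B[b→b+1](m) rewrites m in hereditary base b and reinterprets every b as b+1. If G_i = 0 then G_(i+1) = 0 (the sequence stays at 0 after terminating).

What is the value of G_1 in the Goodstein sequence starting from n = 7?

[0] 7 ≡ 5 + 2 (base 5). Lift 6: 8. −1: 7.
[1] 7 ≡ 6 + 1 (base 6). Lift 7: 8. −1: 7.

7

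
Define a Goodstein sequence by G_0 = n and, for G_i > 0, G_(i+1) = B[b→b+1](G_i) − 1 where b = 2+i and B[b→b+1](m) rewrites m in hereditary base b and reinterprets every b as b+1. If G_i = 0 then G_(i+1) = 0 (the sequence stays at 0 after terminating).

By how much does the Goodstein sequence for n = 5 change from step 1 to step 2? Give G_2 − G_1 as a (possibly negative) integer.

i=0: 5 = 2^2 + 1 (b=2); 2→3: 3^3 + 1 = 28; 28−1 = 27
i=1: 27 = 3^3 (b=3); 3→4: 4^4 = 256; 256−1 = 255

228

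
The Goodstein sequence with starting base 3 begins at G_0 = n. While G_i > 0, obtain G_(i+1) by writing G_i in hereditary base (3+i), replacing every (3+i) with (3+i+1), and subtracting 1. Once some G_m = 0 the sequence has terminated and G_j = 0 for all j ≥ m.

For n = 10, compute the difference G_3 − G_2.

[0] 10 ≡ 3^2 + 1 (base 3). Lift 4: 17. −1: 16.
[1] 16 ≡ 4^2 (base 4). Lift 5: 25. −1: 24.
[2] 24 ≡ 4·5 + 4 (base 5). Lift 6: 28. −1: 27.

3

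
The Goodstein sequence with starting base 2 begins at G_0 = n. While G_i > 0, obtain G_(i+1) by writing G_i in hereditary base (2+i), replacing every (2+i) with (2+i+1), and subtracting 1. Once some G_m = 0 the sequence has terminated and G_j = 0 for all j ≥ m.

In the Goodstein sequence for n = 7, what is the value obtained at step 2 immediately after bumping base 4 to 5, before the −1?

3128

step 0: 7 = 2^2 + 2 + 1; sub 3 for 2: 3^3 + 3 + 1; = 31; G_1 = 31−1 = 30
step 1: 30 = 3^3 + 3; sub 4 for 3: 4^4 + 4; = 260; G_2 = 260−1 = 259
step 2: 259 = 4^4 + 3; sub 5 for 4: 5^5 + 3; = 3128; G_3 = 3128−1 = 3127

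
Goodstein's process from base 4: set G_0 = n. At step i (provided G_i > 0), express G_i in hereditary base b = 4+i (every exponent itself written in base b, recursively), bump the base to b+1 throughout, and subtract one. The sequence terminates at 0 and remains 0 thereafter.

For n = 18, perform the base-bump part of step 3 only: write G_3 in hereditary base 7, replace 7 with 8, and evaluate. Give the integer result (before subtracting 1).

54

base 4: 18 = 4^2 + 2; at 5: 5^2 + 2 = 27; next = 26
base 5: 26 = 5^2 + 1; at 6: 6^2 + 1 = 37; next = 36
base 6: 36 = 6^2; at 7: 7^2 = 49; next = 48
base 7: 48 = 6·7 + 6; at 8: 6·8 + 6 = 54; next = 53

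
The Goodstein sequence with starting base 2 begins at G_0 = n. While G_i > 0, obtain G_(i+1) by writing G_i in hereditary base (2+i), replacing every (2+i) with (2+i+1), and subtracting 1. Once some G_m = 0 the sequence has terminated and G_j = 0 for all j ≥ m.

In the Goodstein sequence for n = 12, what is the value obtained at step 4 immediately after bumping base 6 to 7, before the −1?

5764911

[0] 12 ≡ 2^(2 + 1) + 2^2 (base 2). Lift 3: 108. −1: 107.
[1] 107 ≡ 3^(3 + 1) + 2·3^2 + 2·3 + 2 (base 3). Lift 4: 1066. −1: 1065.
[2] 1065 ≡ 4^(4 + 1) + 2·4^2 + 2·4 + 1 (base 4). Lift 5: 15686. −1: 15685.
[3] 15685 ≡ 5^(5 + 1) + 2·5^2 + 2·5 (base 5). Lift 6: 280020. −1: 280019.
[4] 280019 ≡ 6^(6 + 1) + 2·6^2 + 6 + 5 (base 6). Lift 7: 5764911. −1: 5764910.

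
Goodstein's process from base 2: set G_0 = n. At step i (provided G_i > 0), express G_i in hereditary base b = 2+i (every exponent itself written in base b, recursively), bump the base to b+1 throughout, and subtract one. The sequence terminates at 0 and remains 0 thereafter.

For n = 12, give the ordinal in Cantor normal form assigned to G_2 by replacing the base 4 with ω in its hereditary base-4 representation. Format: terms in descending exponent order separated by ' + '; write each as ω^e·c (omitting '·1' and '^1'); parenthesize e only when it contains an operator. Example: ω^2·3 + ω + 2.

base 2: 12 = 2^(2 + 1) + 2^2; at 3: 3^(3 + 1) + 3^3 = 108; next = 107
base 3: 107 = 3^(3 + 1) + 2·3^2 + 2·3 + 2; at 4: 4^(4 + 1) + 2·4^2 + 2·4 + 2 = 1066; next = 1065
base 4: 1065 = 4^(4 + 1) + 2·4^2 + 2·4 + 1; at 5: 5^(5 + 1) + 2·5^2 + 2·5 + 1 = 15686; next = 15685

ω^(ω + 1) + ω^2·2 + ω·2 + 1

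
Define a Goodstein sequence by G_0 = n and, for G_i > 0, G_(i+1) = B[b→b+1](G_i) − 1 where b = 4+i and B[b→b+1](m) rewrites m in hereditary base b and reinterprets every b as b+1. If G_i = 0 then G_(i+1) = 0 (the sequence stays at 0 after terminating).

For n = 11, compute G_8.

15

G_0=11  [base 4] 2·4 + 3  →[4↦5]→  2·5 + 3 = 13  −1 ⇒ G_1=12
G_1=12  [base 5] 2·5 + 2  →[5↦6]→  2·6 + 2 = 14  −1 ⇒ G_2=13
G_2=13  [base 6] 2·6 + 1  →[6↦7]→  2·7 + 1 = 15  −1 ⇒ G_3=14
G_3=14  [base 7] 2·7  →[7↦8]→  2·8 = 16  −1 ⇒ G_4=15
G_4=15  [base 8] 8 + 7  →[8↦9]→  9 + 7 = 16  −1 ⇒ G_5=15
G_5=15  [base 9] 9 + 6  →[9↦10]→  10 + 6 = 16  −1 ⇒ G_6=15
G_6=15  [base 10] 10 + 5  →[10↦11]→  11 + 5 = 16  −1 ⇒ G_7=15
G_7=15  [base 11] 11 + 4  →[11↦12]→  12 + 4 = 16  −1 ⇒ G_8=15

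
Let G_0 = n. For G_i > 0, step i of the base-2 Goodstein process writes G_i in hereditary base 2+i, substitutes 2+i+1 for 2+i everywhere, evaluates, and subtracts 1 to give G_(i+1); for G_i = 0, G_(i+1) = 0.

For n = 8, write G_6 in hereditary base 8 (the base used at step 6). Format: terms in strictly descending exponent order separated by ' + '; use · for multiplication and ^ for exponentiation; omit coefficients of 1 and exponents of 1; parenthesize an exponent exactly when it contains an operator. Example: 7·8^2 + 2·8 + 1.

2·8^8 + 2·8^2 + 8 + 3

base 2: 8 = 2^(2 + 1); at 3: 3^(3 + 1) = 81; next = 80
base 3: 80 = 2·3^3 + 2·3^2 + 2·3 + 2; at 4: 2·4^4 + 2·4^2 + 2·4 + 2 = 554; next = 553
base 4: 553 = 2·4^4 + 2·4^2 + 2·4 + 1; at 5: 2·5^5 + 2·5^2 + 2·5 + 1 = 6311; next = 6310
base 5: 6310 = 2·5^5 + 2·5^2 + 2·5; at 6: 2·6^6 + 2·6^2 + 2·6 = 93396; next = 93395
base 6: 93395 = 2·6^6 + 2·6^2 + 6 + 5; at 7: 2·7^7 + 2·7^2 + 7 + 5 = 1647196; next = 1647195
base 7: 1647195 = 2·7^7 + 2·7^2 + 7 + 4; at 8: 2·8^8 + 2·8^2 + 8 + 4 = 33554572; next = 33554571
base 8: 33554571 = 2·8^8 + 2·8^2 + 8 + 3; at 9: 2·9^9 + 2·9^2 + 9 + 3 = 774841152; next = 774841151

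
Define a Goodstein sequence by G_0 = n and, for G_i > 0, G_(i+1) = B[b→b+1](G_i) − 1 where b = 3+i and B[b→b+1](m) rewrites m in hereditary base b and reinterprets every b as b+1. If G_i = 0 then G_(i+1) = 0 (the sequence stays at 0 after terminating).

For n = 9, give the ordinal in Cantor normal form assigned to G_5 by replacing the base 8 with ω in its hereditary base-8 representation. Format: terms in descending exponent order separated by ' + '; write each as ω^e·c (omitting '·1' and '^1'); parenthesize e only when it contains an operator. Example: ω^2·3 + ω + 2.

ω·2 + 7

G_0=9  [base 3] 3^2  →[3↦4]→  4^2 = 16  −1 ⇒ G_1=15
G_1=15  [base 4] 3·4 + 3  →[4↦5]→  3·5 + 3 = 18  −1 ⇒ G_2=17
G_2=17  [base 5] 3·5 + 2  →[5↦6]→  3·6 + 2 = 20  −1 ⇒ G_3=19
G_3=19  [base 6] 3·6 + 1  →[6↦7]→  3·7 + 1 = 22  −1 ⇒ G_4=21
G_4=21  [base 7] 3·7  →[7↦8]→  3·8 = 24  −1 ⇒ G_5=23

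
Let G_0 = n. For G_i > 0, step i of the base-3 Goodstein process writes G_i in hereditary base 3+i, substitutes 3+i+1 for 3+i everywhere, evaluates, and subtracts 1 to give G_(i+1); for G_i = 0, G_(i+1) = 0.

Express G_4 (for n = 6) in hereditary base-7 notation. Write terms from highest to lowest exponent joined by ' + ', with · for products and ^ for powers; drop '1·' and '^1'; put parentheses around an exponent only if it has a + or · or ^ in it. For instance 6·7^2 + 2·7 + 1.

7

base 3: 6 = 2·3; at 4: 2·4 = 8; next = 7
base 4: 7 = 4 + 3; at 5: 5 + 3 = 8; next = 7
base 5: 7 = 5 + 2; at 6: 6 + 2 = 8; next = 7
base 6: 7 = 6 + 1; at 7: 7 + 1 = 8; next = 7
base 7: 7 = 7; at 8: 8 = 8; next = 7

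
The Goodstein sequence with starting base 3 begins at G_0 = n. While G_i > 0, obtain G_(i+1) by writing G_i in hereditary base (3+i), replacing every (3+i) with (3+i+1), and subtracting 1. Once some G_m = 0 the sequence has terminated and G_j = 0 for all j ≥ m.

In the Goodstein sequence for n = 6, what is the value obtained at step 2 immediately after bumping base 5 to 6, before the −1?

base 3: 6 = 2·3; at 4: 2·4 = 8; next = 7
base 4: 7 = 4 + 3; at 5: 5 + 3 = 8; next = 7
base 5: 7 = 5 + 2; at 6: 6 + 2 = 8; next = 7

8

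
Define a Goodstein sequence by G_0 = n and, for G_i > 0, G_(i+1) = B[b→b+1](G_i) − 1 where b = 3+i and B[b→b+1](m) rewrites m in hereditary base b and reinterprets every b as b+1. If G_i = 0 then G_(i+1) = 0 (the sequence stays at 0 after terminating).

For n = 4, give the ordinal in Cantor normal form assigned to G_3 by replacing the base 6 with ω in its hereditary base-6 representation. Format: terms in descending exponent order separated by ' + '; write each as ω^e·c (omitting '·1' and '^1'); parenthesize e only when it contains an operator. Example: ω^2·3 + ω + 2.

base 3: 4 = 3 + 1; at 4: 4 + 1 = 5; next = 4
base 4: 4 = 4; at 5: 5 = 5; next = 4
base 5: 4 = 4; at 6: 4 = 4; next = 3
base 6: 3 = 3; at 7: 3 = 3; next = 2

3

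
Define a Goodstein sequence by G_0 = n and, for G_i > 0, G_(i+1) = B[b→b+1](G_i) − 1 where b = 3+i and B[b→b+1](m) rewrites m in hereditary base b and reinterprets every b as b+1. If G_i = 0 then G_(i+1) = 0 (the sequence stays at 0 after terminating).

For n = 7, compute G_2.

9

G_0 = 7. HB_3(7) = 2·3 + 1. Bump = 9. G_1 = 8.
G_1 = 8. HB_4(8) = 2·4. Bump = 10. G_2 = 9.
G_2 = 9. HB_5(9) = 5 + 4. Bump = 10. G_3 = 9.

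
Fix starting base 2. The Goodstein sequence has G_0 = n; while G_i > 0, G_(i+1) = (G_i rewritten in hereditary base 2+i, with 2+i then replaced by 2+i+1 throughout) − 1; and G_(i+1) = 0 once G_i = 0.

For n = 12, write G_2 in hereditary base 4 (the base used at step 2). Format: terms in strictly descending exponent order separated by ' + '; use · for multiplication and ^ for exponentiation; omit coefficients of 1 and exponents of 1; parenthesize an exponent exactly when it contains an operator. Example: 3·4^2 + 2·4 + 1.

G_0 = 12. HB_2(12) = 2^(2 + 1) + 2^2. Bump = 108. G_1 = 107.
G_1 = 107. HB_3(107) = 3^(3 + 1) + 2·3^2 + 2·3 + 2. Bump = 1066. G_2 = 1065.

4^(4 + 1) + 2·4^2 + 2·4 + 1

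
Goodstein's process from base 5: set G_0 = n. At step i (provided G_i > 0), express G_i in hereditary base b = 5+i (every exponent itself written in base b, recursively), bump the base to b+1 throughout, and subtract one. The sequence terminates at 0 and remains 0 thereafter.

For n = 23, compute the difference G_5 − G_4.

G_0=23  [base 5] 4·5 + 3  →[5↦6]→  4·6 + 3 = 27  −1 ⇒ G_1=26
G_1=26  [base 6] 4·6 + 2  →[6↦7]→  4·7 + 2 = 30  −1 ⇒ G_2=29
G_2=29  [base 7] 4·7 + 1  →[7↦8]→  4·8 + 1 = 33  −1 ⇒ G_3=32
G_3=32  [base 8] 4·8  →[8↦9]→  4·9 = 36  −1 ⇒ G_4=35
G_4=35  [base 9] 3·9 + 8  →[9↦10]→  3·10 + 8 = 38  −1 ⇒ G_5=37

2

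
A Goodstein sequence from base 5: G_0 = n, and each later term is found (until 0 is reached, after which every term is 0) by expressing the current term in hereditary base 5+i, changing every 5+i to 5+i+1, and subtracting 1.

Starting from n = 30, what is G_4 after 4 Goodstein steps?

[0] 30 ≡ 5^2 + 5 (base 5). Lift 6: 42. −1: 41.
[1] 41 ≡ 6^2 + 5 (base 6). Lift 7: 54. −1: 53.
[2] 53 ≡ 7^2 + 4 (base 7). Lift 8: 68. −1: 67.
[3] 67 ≡ 8^2 + 3 (base 8). Lift 9: 84. −1: 83.
[4] 83 ≡ 9^2 + 2 (base 9). Lift 10: 102. −1: 101.

83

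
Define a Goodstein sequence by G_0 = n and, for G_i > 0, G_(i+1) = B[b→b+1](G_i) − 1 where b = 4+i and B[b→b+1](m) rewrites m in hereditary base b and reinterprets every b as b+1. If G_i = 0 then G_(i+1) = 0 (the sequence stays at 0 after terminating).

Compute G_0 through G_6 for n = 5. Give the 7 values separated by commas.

5, 5, 5, 4, 3, 2, 1

i=0: 5 = 4 + 1 (b=4); 4→5: 5 + 1 = 6; 6−1 = 5
i=1: 5 = 5 (b=5); 5→6: 6 = 6; 6−1 = 5
i=2: 5 = 5 (b=6); 6→7: 5 = 5; 5−1 = 4
i=3: 4 = 4 (b=7); 7→8: 4 = 4; 4−1 = 3
i=4: 3 = 3 (b=8); 8→9: 3 = 3; 3−1 = 2
i=5: 2 = 2 (b=9); 9→10: 2 = 2; 2−1 = 1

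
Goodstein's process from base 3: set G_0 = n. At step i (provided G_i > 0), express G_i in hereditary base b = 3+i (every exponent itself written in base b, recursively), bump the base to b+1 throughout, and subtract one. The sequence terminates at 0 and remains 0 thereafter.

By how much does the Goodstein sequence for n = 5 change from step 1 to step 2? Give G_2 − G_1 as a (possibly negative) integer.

0

G_0=5  [base 3] 3 + 2  →[3↦4]→  4 + 2 = 6  −1 ⇒ G_1=5
G_1=5  [base 4] 4 + 1  →[4↦5]→  5 + 1 = 6  −1 ⇒ G_2=5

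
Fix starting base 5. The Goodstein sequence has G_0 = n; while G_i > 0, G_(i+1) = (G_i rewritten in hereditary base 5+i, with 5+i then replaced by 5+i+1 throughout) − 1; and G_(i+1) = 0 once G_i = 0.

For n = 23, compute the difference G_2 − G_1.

3

G_0=23  [base 5] 4·5 + 3  →[5↦6]→  4·6 + 3 = 27  −1 ⇒ G_1=26
G_1=26  [base 6] 4·6 + 2  →[6↦7]→  4·7 + 2 = 30  −1 ⇒ G_2=29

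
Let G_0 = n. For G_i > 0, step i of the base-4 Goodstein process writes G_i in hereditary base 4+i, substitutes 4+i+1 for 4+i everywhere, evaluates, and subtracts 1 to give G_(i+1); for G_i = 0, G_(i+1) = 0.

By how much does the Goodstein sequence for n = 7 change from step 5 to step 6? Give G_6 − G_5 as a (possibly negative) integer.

i=0: 7 = 4 + 3 (b=4); 4→5: 5 + 3 = 8; 8−1 = 7
i=1: 7 = 5 + 2 (b=5); 5→6: 6 + 2 = 8; 8−1 = 7
i=2: 7 = 6 + 1 (b=6); 6→7: 7 + 1 = 8; 8−1 = 7
i=3: 7 = 7 (b=7); 7→8: 8 = 8; 8−1 = 7
i=4: 7 = 7 (b=8); 8→9: 7 = 7; 7−1 = 6
i=5: 6 = 6 (b=9); 9→10: 6 = 6; 6−1 = 5

-1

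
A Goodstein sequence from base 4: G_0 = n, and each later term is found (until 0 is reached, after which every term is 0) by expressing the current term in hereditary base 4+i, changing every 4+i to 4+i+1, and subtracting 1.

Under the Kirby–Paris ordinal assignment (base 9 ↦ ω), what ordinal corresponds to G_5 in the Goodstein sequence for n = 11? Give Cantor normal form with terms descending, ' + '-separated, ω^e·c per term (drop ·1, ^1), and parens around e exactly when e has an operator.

i=0: 11 = 2·4 + 3 (b=4); 4→5: 2·5 + 3 = 13; 13−1 = 12
i=1: 12 = 2·5 + 2 (b=5); 5→6: 2·6 + 2 = 14; 14−1 = 13
i=2: 13 = 2·6 + 1 (b=6); 6→7: 2·7 + 1 = 15; 15−1 = 14
i=3: 14 = 2·7 (b=7); 7→8: 2·8 = 16; 16−1 = 15
i=4: 15 = 8 + 7 (b=8); 8→9: 9 + 7 = 16; 16−1 = 15
i=5: 15 = 9 + 6 (b=9); 9→10: 10 + 6 = 16; 16−1 = 15

ω + 6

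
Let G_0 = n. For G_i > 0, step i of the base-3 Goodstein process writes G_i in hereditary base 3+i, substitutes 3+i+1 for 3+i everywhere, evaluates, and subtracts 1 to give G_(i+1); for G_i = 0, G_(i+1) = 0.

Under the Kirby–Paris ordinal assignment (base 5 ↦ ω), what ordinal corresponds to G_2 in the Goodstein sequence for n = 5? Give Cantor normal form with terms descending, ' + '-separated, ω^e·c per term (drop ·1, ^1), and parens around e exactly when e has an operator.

ω

i=0: 5 = 3 + 2 (b=3); 3→4: 4 + 2 = 6; 6−1 = 5
i=1: 5 = 4 + 1 (b=4); 4→5: 5 + 1 = 6; 6−1 = 5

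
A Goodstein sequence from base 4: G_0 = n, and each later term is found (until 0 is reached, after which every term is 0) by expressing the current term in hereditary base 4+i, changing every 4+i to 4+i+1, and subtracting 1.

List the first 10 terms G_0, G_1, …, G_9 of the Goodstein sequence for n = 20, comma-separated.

20, 29, 39, 51, 65, 81, 99, 107, 115, 123

G_0 = 20. HB_4(20) = 4^2 + 4. Bump = 30. G_1 = 29.
G_1 = 29. HB_5(29) = 5^2 + 4. Bump = 40. G_2 = 39.
G_2 = 39. HB_6(39) = 6^2 + 3. Bump = 52. G_3 = 51.
G_3 = 51. HB_7(51) = 7^2 + 2. Bump = 66. G_4 = 65.
G_4 = 65. HB_8(65) = 8^2 + 1. Bump = 82. G_5 = 81.
G_5 = 81. HB_9(81) = 9^2. Bump = 100. G_6 = 99.
G_6 = 99. HB_10(99) = 9·10 + 9. Bump = 108. G_7 = 107.
G_7 = 107. HB_11(107) = 9·11 + 8. Bump = 116. G_8 = 115.
G_8 = 115. HB_12(115) = 9·12 + 7. Bump = 124. G_9 = 123.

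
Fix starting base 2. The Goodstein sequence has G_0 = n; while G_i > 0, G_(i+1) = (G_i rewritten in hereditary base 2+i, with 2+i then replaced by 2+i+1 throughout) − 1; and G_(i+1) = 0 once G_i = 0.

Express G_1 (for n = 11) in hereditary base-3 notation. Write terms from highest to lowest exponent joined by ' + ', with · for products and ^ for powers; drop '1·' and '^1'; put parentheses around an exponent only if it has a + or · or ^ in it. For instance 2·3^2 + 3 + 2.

3^(3 + 1) + 3

G_0=11  [base 2] 2^(2 + 1) + 2 + 1  →[2↦3]→  3^(3 + 1) + 3 + 1 = 85  −1 ⇒ G_1=84
G_1=84  [base 3] 3^(3 + 1) + 3  →[3↦4]→  4^(4 + 1) + 4 = 1028  −1 ⇒ G_2=1027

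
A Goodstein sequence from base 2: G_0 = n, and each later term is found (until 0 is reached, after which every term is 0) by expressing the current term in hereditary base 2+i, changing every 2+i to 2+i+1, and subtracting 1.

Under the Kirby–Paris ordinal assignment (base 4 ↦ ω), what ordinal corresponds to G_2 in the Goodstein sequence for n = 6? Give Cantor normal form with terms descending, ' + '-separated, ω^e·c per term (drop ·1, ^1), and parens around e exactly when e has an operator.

step 0: 6 = 2^2 + 2; sub 3 for 2: 3^3 + 3; = 30; G_1 = 30−1 = 29
step 1: 29 = 3^3 + 2; sub 4 for 3: 4^4 + 2; = 258; G_2 = 258−1 = 257
step 2: 257 = 4^4 + 1; sub 5 for 4: 5^5 + 1; = 3126; G_3 = 3126−1 = 3125

ω^ω + 1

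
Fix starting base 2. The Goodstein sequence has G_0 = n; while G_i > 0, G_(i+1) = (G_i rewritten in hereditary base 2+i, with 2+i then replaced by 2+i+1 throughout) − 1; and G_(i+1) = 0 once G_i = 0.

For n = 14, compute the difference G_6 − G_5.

[0] 14 ≡ 2^(2 + 1) + 2^2 + 2 (base 2). Lift 3: 111. −1: 110.
[1] 110 ≡ 3^(3 + 1) + 3^3 + 2 (base 3). Lift 4: 1282. −1: 1281.
[2] 1281 ≡ 4^(4 + 1) + 4^4 + 1 (base 4). Lift 5: 18751. −1: 18750.
[3] 18750 ≡ 5^(5 + 1) + 5^5 (base 5). Lift 6: 326592. −1: 326591.
[4] 326591 ≡ 6^(6 + 1) + 5·6^5 + 5·6^4 + 5·6^3 + 5·6^2 + 5·6 + 5 (base 6). Lift 7: 5862841. −1: 5862840.
[5] 5862840 ≡ 7^(7 + 1) + 5·7^5 + 5·7^4 + 5·7^3 + 5·7^2 + 5·7 + 4 (base 7). Lift 8: 134404972. −1: 134404971.

128542131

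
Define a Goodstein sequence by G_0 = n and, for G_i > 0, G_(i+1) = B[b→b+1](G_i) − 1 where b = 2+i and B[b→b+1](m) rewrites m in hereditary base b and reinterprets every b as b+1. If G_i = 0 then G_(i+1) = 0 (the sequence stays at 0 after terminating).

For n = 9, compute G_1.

81

(0) 9|_2 = 2^(2 + 1) + 1 ↦ 3^(3 + 1) + 1|_3 = 82 ⇒ 81
(1) 81|_3 = 3^(3 + 1) ↦ 4^(4 + 1)|_4 = 1024 ⇒ 1023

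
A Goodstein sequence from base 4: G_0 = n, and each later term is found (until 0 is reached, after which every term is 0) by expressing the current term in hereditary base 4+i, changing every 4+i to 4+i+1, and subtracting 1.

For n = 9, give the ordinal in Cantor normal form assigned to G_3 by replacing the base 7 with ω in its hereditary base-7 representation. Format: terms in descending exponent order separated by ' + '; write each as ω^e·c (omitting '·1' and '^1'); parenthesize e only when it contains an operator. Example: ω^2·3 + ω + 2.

(0) 9|_4 = 2·4 + 1 ↦ 2·5 + 1|_5 = 11 ⇒ 10
(1) 10|_5 = 2·5 ↦ 2·6|_6 = 12 ⇒ 11
(2) 11|_6 = 6 + 5 ↦ 7 + 5|_7 = 12 ⇒ 11
(3) 11|_7 = 7 + 4 ↦ 8 + 4|_8 = 12 ⇒ 11

ω + 4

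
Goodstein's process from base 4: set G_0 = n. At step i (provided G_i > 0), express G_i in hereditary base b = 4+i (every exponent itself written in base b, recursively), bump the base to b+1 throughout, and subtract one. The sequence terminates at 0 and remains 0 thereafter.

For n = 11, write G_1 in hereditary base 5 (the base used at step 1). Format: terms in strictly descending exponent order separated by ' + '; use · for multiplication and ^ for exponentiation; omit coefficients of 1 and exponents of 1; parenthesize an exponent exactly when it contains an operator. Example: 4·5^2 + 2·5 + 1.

2·5 + 2

11 —HB4→ 2·4 + 3 —bump→ 2·5 + 3 = 13 —(−1)→ 12
12 —HB5→ 2·5 + 2 —bump→ 2·6 + 2 = 14 —(−1)→ 13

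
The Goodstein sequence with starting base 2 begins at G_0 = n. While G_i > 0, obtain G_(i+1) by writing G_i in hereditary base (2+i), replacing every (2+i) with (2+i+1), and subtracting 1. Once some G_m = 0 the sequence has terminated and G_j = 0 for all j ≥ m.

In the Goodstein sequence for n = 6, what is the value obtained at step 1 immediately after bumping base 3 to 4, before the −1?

258

i=0: 6 = 2^2 + 2 (b=2); 2→3: 3^3 + 3 = 30; 30−1 = 29
i=1: 29 = 3^3 + 2 (b=3); 3→4: 4^4 + 2 = 258; 258−1 = 257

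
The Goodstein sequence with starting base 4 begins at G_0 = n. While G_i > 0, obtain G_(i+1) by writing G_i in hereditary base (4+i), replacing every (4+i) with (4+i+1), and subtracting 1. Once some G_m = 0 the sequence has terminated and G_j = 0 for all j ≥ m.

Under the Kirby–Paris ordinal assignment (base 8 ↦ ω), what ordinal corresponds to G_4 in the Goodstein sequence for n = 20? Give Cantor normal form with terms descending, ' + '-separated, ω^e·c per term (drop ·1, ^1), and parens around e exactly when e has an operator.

G_0=20  [base 4] 4^2 + 4  →[4↦5]→  5^2 + 5 = 30  −1 ⇒ G_1=29
G_1=29  [base 5] 5^2 + 4  →[5↦6]→  6^2 + 4 = 40  −1 ⇒ G_2=39
G_2=39  [base 6] 6^2 + 3  →[6↦7]→  7^2 + 3 = 52  −1 ⇒ G_3=51
G_3=51  [base 7] 7^2 + 2  →[7↦8]→  8^2 + 2 = 66  −1 ⇒ G_4=65
G_4=65  [base 8] 8^2 + 1  →[8↦9]→  9^2 + 1 = 82  −1 ⇒ G_5=81

ω^2 + 1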